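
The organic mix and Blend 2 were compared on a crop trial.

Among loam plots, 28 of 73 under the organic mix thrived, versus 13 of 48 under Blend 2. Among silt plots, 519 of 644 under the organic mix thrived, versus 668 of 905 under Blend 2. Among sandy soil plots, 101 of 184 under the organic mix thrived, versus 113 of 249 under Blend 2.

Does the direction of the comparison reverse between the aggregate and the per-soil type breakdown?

No

Loam: the organic mix 28/73 = 38.4%, Blend 2 13/48 = 27.1% → the organic mix
Silt: the organic mix 519/644 = 80.6%, Blend 2 668/905 = 73.8% → the organic mix
Sandy soil: the organic mix 101/184 = 54.9%, Blend 2 113/249 = 45.4% → the organic mix
Overall: the organic mix 648/901 = 71.9%, Blend 2 794/1202 = 66.1% → the organic mix
The organic mix wins overall and in every soil group — no reversal.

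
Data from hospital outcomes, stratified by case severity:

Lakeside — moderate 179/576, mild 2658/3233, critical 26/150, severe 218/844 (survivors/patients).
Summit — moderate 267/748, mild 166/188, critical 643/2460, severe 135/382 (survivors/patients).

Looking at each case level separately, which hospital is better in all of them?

Moderate: Lakeside 179/576 = 31.1%, Summit 267/748 = 35.7% → Summit
Mild: Lakeside 2658/3233 = 82.2%, Summit 166/188 = 88.3% → Summit
Critical: Lakeside 26/150 = 17.3%, Summit 643/2460 = 26.1% → Summit
Severe: Lakeside 218/844 = 25.8%, Summit 135/382 = 35.3% → Summit
Summit has the higher rate in all 4 groups.

Summit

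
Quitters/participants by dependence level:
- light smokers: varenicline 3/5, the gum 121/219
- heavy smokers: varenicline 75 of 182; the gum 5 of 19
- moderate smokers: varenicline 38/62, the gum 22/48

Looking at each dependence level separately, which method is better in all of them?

varenicline

Light smokers: varenicline 3/5 = 60.0%, the gum 121/219 = 55.3% → varenicline
Heavy smokers: varenicline 75/182 = 41.2%, the gum 5/19 = 26.3% → varenicline
Moderate smokers: varenicline 38/62 = 61.3%, the gum 22/48 = 45.8% → varenicline
Varenicline has the higher rate in all 3 groups.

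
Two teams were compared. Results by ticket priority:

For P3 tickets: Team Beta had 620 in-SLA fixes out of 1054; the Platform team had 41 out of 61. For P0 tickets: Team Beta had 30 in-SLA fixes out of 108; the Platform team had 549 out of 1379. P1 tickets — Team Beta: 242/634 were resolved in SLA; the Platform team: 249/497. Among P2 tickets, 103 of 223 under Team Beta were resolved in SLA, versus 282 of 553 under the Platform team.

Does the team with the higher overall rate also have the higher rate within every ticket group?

P3: Team Beta 620/1054 = 58.8%, the Platform team 41/61 = 67.2% → the Platform team
P0: Team Beta 30/108 = 27.8%, the Platform team 549/1379 = 39.8% → the Platform team
P1: Team Beta 242/634 = 38.2%, the Platform team 249/497 = 50.1% → the Platform team
P2: Team Beta 103/223 = 46.2%, the Platform team 282/553 = 51.0% → the Platform team
Overall: Team Beta 995/2019 = 49.3%, the Platform team 1121/2490 = 45.0% → Team Beta
The Platform team wins each ticket group but Team Beta wins overall — the comparison reverses. The Platform team's tickets skew toward P0, which has a lower base rate.

No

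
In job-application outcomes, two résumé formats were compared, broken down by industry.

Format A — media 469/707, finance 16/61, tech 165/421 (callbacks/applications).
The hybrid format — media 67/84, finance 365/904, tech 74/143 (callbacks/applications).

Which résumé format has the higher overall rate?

Format A

Media: Format A 469/707 = 66.3%, the hybrid format 67/84 = 79.8% → the hybrid format
Finance: Format A 16/61 = 26.2%, the hybrid format 365/904 = 40.4% → the hybrid format
Tech: Format A 165/421 = 39.2%, the hybrid format 74/143 = 51.7% → the hybrid format
Overall: Format A 650/1189 = 54.7%, the hybrid format 506/1131 = 44.7% → Format A
(The hybrid format wins every industry group but Format A wins overall — the hybrid format's applications skew toward the low-rate finance group.)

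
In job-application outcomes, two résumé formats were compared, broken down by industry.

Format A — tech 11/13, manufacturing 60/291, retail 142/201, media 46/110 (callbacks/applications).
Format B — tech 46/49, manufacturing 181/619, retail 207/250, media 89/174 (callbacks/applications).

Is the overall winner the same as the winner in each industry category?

Yes

Tech: Format A 11/13 = 84.6%, Format B 46/49 = 93.9% → Format B
Manufacturing: Format A 60/291 = 20.6%, Format B 181/619 = 29.2% → Format B
Retail: Format A 142/201 = 70.6%, Format B 207/250 = 82.8% → Format B
Media: Format A 46/110 = 41.8%, Format B 89/174 = 51.1% → Format B
Overall: Format A 259/615 = 42.1%, Format B 523/1092 = 47.9% → Format B
Format B wins overall and in every industry group — no reversal.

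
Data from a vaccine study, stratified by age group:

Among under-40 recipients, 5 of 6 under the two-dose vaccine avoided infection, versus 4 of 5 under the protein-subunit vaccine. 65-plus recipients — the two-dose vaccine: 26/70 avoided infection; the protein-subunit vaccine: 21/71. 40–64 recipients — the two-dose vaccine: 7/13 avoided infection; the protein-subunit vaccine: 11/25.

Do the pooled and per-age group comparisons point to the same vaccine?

Yes

Under-40: the two-dose vaccine 5/6 = 83.3%, the protein-subunit vaccine 4/5 = 80.0% → the two-dose vaccine
65-plus: the two-dose vaccine 26/70 = 37.1%, the protein-subunit vaccine 21/71 = 29.6% → the two-dose vaccine
40–64: the two-dose vaccine 7/13 = 53.8%, the protein-subunit vaccine 11/25 = 44.0% → the two-dose vaccine
Overall: the two-dose vaccine 38/89 = 42.7%, the protein-subunit vaccine 36/101 = 35.6% → the two-dose vaccine
The two-dose vaccine wins overall and in every age group — no reversal.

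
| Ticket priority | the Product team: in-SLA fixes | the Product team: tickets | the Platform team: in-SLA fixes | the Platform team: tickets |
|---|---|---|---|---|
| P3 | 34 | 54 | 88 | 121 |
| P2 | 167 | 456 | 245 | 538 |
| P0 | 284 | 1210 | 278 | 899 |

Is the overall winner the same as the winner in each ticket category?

Yes

P3: the Product team 34/54 = 63.0%, the Platform team 88/121 = 72.7% → the Platform team
P2: the Product team 167/456 = 36.6%, the Platform team 245/538 = 45.5% → the Platform team
P0: the Product team 284/1210 = 23.5%, the Platform team 278/899 = 30.9% → the Platform team
Overall: the Product team 485/1720 = 28.2%, the Platform team 611/1558 = 39.2% → the Platform team
The Platform team wins overall and in every ticket group — no reversal.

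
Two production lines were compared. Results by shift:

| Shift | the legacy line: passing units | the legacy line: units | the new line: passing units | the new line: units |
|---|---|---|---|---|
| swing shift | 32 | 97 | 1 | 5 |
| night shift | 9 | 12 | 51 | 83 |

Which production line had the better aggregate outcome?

Swing shift: the legacy line 32/97 = 33.0%, the new line 1/5 = 20.0% → the legacy line
Night shift: the legacy line 9/12 = 75.0%, the new line 51/83 = 61.4% → the legacy line
Overall: the legacy line 41/109 = 37.6%, the new line 52/88 = 59.1% → the new line
(The legacy line wins every shift group but the new line wins overall — the legacy line's units skew toward the low-rate swing shift group.)

the new line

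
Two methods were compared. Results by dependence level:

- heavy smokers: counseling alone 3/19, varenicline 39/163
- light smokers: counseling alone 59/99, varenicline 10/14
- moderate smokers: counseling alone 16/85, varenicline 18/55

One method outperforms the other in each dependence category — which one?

Heavy smokers: counseling alone 3/19 = 15.8%, varenicline 39/163 = 23.9% → varenicline
Light smokers: counseling alone 59/99 = 59.6%, varenicline 10/14 = 71.4% → varenicline
Moderate smokers: counseling alone 16/85 = 18.8%, varenicline 18/55 = 32.7% → varenicline
Varenicline has the higher rate in all 3 groups.

varenicline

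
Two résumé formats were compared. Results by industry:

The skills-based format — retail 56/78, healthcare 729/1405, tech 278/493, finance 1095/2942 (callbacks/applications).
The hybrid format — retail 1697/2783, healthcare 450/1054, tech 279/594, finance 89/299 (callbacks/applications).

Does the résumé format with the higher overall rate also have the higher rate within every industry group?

Retail: the skills-based format 56/78 = 71.8%, the hybrid format 1697/2783 = 61.0% → the skills-based format
Healthcare: the skills-based format 729/1405 = 51.9%, the hybrid format 450/1054 = 42.7% → the skills-based format
Tech: the skills-based format 278/493 = 56.4%, the hybrid format 279/594 = 47.0% → the skills-based format
Finance: the skills-based format 1095/2942 = 37.2%, the hybrid format 89/299 = 29.8% → the skills-based format
Overall: the skills-based format 2158/4918 = 43.9%, the hybrid format 2515/4730 = 53.2% → the hybrid format
The skills-based format wins each industry group but the hybrid format wins overall — the comparison reverses. The skills-based format's applications skew toward finance, which has a lower base rate.

No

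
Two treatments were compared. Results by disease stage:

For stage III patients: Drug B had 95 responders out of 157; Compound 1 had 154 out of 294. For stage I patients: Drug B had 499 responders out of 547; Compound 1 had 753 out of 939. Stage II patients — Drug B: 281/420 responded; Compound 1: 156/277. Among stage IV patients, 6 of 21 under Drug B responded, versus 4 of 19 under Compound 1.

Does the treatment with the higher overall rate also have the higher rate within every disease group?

Stage III: Drug B 95/157 = 60.5%, Compound 1 154/294 = 52.4% → Drug B
Stage I: Drug B 499/547 = 91.2%, Compound 1 753/939 = 80.2% → Drug B
Stage II: Drug B 281/420 = 66.9%, Compound 1 156/277 = 56.3% → Drug B
Stage IV: Drug B 6/21 = 28.6%, Compound 1 4/19 = 21.1% → Drug B
Overall: Drug B 881/1145 = 76.9%, Compound 1 1067/1529 = 69.8% → Drug B
Drug B wins overall and in every disease group — no reversal.

Yes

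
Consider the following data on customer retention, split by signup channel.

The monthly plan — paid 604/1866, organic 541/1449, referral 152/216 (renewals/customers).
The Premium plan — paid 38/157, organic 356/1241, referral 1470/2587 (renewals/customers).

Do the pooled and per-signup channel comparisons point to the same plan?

No

Paid: the monthly plan 604/1866 = 32.4%, the Premium plan 38/157 = 24.2% → the monthly plan
Organic: the monthly plan 541/1449 = 37.3%, the Premium plan 356/1241 = 28.7% → the monthly plan
Referral: the monthly plan 152/216 = 70.4%, the Premium plan 1470/2587 = 56.8% → the monthly plan
Overall: the monthly plan 1297/3531 = 36.7%, the Premium plan 1864/3985 = 46.8% → the Premium plan
The monthly plan wins each signup group but the Premium plan wins overall — the comparison reverses. The monthly plan's customers skew toward paid, which has a lower base rate.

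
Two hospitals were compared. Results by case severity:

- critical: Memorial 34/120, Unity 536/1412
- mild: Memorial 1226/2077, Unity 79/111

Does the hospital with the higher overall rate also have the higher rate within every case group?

No

Critical: Memorial 34/120 = 28.3%, Unity 536/1412 = 38.0% → Unity
Mild: Memorial 1226/2077 = 59.0%, Unity 79/111 = 71.2% → Unity
Overall: Memorial 1260/2197 = 57.4%, Unity 615/1523 = 40.4% → Memorial
Unity wins each case group but Memorial wins overall — the comparison reverses. Unity's patients skew toward critical, which has a lower base rate.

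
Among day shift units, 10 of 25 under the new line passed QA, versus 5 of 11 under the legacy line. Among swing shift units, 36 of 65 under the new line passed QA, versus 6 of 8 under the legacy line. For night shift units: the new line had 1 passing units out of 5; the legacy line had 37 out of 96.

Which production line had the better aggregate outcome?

Day shift: the new line 10/25 = 40.0%, the legacy line 5/11 = 45.5% → the legacy line
Swing shift: the new line 36/65 = 55.4%, the legacy line 6/8 = 75.0% → the legacy line
Night shift: the new line 1/5 = 20.0%, the legacy line 37/96 = 38.5% → the legacy line
Overall: the new line 47/95 = 49.5%, the legacy line 48/115 = 41.7% → the new line
(The legacy line wins every shift group but the new line wins overall — the legacy line's units skew toward the low-rate night shift group.)

the new line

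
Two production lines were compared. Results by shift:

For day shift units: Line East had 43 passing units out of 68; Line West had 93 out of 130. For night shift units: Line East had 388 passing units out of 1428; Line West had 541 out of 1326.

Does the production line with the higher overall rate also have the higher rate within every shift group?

Yes

Day shift: Line East 43/68 = 63.2%, Line West 93/130 = 71.5% → Line West
Night shift: Line East 388/1428 = 27.2%, Line West 541/1326 = 40.8% → Line West
Overall: Line East 431/1496 = 28.8%, Line West 634/1456 = 43.5% → Line West
Line West wins overall and in every shift group — no reversal.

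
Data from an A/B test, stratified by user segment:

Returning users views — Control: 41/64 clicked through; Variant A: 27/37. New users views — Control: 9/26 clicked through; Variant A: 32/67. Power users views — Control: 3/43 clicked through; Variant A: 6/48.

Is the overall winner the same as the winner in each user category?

Yes

Returning users: Control 41/64 = 64.1%, Variant A 27/37 = 73.0% → Variant A
New users: Control 9/26 = 34.6%, Variant A 32/67 = 47.8% → Variant A
Power users: Control 3/43 = 7.0%, Variant A 6/48 = 12.5% → Variant A
Overall: Control 53/133 = 39.8%, Variant A 65/152 = 42.8% → Variant A
Variant A wins overall and in every user group — no reversal.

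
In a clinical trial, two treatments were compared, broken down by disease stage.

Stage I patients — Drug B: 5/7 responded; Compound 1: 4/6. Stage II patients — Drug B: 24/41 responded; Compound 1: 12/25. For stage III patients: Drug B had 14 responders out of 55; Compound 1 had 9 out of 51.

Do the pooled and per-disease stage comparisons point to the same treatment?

Yes

Stage I: Drug B 5/7 = 71.4%, Compound 1 4/6 = 66.7% → Drug B
Stage II: Drug B 24/41 = 58.5%, Compound 1 12/25 = 48.0% → Drug B
Stage III: Drug B 14/55 = 25.5%, Compound 1 9/51 = 17.6% → Drug B
Overall: Drug B 43/103 = 41.7%, Compound 1 25/82 = 30.5% → Drug B
Drug B wins overall and in every disease group — no reversal.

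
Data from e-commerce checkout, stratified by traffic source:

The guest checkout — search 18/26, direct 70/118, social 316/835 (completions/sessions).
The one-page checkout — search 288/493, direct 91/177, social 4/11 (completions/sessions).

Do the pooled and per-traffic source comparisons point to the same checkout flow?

Search: the guest checkout 18/26 = 69.2%, the one-page checkout 288/493 = 58.4% → the guest checkout
Direct: the guest checkout 70/118 = 59.3%, the one-page checkout 91/177 = 51.4% → the guest checkout
Social: the guest checkout 316/835 = 37.8%, the one-page checkout 4/11 = 36.4% → the guest checkout
Overall: the guest checkout 404/979 = 41.3%, the one-page checkout 383/681 = 56.2% → the one-page checkout
The guest checkout wins each traffic group but the one-page checkout wins overall — the comparison reverses. The guest checkout's sessions skew toward social, which has a lower base rate.

No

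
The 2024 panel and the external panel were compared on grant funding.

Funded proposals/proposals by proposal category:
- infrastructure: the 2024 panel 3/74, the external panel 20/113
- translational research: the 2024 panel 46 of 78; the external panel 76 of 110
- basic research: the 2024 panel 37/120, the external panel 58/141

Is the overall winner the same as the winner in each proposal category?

Infrastructure: the 2024 panel 3/74 = 4.1%, the external panel 20/113 = 17.7% → the external panel
Translational research: the 2024 panel 46/78 = 59.0%, the external panel 76/110 = 69.1% → the external panel
Basic research: the 2024 panel 37/120 = 30.8%, the external panel 58/141 = 41.1% → the external panel
Overall: the 2024 panel 86/272 = 31.6%, the external panel 154/364 = 42.3% → the external panel
The external panel wins overall and in every proposal group — no reversal.

Yes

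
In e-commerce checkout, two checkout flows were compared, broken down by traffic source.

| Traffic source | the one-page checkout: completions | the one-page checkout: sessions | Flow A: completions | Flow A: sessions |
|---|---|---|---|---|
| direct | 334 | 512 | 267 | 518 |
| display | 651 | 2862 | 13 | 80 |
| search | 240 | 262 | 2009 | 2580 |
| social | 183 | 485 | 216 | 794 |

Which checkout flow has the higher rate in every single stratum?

the one-page checkout

Direct: the one-page checkout 334/512 = 65.2%, Flow A 267/518 = 51.5% → the one-page checkout
Display: the one-page checkout 651/2862 = 22.7%, Flow A 13/80 = 16.2% → the one-page checkout
Search: the one-page checkout 240/262 = 91.6%, Flow A 2009/2580 = 77.9% → the one-page checkout
Social: the one-page checkout 183/485 = 37.7%, Flow A 216/794 = 27.2% → the one-page checkout
The one-page checkout has the higher rate in all 4 groups.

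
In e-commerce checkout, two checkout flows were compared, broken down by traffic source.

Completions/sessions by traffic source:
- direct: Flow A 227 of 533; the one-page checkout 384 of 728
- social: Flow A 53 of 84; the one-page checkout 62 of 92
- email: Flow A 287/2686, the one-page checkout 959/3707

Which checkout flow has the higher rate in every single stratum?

the one-page checkout

Direct: Flow A 227/533 = 42.6%, the one-page checkout 384/728 = 52.7% → the one-page checkout
Social: Flow A 53/84 = 63.1%, the one-page checkout 62/92 = 67.4% → the one-page checkout
Email: Flow A 287/2686 = 10.7%, the one-page checkout 959/3707 = 25.9% → the one-page checkout
The one-page checkout has the higher rate in all 3 groups.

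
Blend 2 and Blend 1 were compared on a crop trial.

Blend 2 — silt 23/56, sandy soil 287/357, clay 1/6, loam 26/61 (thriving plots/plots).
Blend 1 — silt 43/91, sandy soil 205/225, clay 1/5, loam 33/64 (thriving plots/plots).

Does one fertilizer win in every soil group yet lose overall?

Silt: Blend 2 23/56 = 41.1%, Blend 1 43/91 = 47.3% → Blend 1
Sandy soil: Blend 2 287/357 = 80.4%, Blend 1 205/225 = 91.1% → Blend 1
Clay: Blend 2 1/6 = 16.7%, Blend 1 1/5 = 20.0% → Blend 1
Loam: Blend 2 26/61 = 42.6%, Blend 1 33/64 = 51.6% → Blend 1
Overall: Blend 2 337/480 = 70.2%, Blend 1 282/385 = 73.2% → Blend 1
Blend 1 wins overall and in every soil group — no reversal.

No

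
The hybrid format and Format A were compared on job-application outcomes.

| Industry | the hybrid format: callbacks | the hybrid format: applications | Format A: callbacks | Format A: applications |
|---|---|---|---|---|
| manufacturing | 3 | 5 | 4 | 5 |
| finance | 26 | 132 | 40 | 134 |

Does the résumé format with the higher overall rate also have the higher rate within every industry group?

Manufacturing: the hybrid format 3/5 = 60.0%, Format A 4/5 = 80.0% → Format A
Finance: the hybrid format 26/132 = 19.7%, Format A 40/134 = 29.9% → Format A
Overall: the hybrid format 29/137 = 21.2%, Format A 44/139 = 31.7% → Format A
Format A wins overall and in every industry group — no reversal.

Yes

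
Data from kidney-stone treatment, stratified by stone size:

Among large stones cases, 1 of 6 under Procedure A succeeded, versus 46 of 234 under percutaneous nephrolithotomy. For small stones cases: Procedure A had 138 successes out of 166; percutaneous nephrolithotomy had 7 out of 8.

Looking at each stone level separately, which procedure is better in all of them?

percutaneous nephrolithotomy

Large stones: Procedure A 1/6 = 16.7%, percutaneous nephrolithotomy 46/234 = 19.7% → percutaneous nephrolithotomy
Small stones: Procedure A 138/166 = 83.1%, percutaneous nephrolithotomy 7/8 = 87.5% → percutaneous nephrolithotomy
Percutaneous nephrolithotomy has the higher rate in both groups.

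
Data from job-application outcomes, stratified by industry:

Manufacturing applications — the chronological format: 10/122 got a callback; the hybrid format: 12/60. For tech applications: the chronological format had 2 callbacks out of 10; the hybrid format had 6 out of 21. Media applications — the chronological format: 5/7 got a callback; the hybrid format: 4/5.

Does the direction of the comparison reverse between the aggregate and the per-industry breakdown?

No

Manufacturing: the chronological format 10/122 = 8.2%, the hybrid format 12/60 = 20.0% → the hybrid format
Tech: the chronological format 2/10 = 20.0%, the hybrid format 6/21 = 28.6% → the hybrid format
Media: the chronological format 5/7 = 71.4%, the hybrid format 4/5 = 80.0% → the hybrid format
Overall: the chronological format 17/139 = 12.2%, the hybrid format 22/86 = 25.6% → the hybrid format
The hybrid format wins overall and in every industry group — no reversal.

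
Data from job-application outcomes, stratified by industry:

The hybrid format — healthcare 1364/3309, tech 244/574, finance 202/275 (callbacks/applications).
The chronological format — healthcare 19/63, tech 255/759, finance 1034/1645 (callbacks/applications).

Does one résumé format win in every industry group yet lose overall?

Yes

Healthcare: the hybrid format 1364/3309 = 41.2%, the chronological format 19/63 = 30.2% → the hybrid format
Tech: the hybrid format 244/574 = 42.5%, the chronological format 255/759 = 33.6% → the hybrid format
Finance: the hybrid format 202/275 = 73.5%, the chronological format 1034/1645 = 62.9% → the hybrid format
Overall: the hybrid format 1810/4158 = 43.5%, the chronological format 1308/2467 = 53.0% → the chronological format
The hybrid format wins each industry group but the chronological format wins overall — the comparison reverses. The hybrid format's applications skew toward healthcare, which has a lower base rate.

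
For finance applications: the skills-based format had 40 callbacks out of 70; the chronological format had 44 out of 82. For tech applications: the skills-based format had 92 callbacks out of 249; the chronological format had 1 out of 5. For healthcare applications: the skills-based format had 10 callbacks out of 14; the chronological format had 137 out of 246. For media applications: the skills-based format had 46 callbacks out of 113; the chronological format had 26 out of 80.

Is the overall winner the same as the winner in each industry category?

No

Finance: the skills-based format 40/70 = 57.1%, the chronological format 44/82 = 53.7% → the skills-based format
Tech: the skills-based format 92/249 = 36.9%, the chronological format 1/5 = 20.0% → the skills-based format
Healthcare: the skills-based format 10/14 = 71.4%, the chronological format 137/246 = 55.7% → the skills-based format
Media: the skills-based format 46/113 = 40.7%, the chronological format 26/80 = 32.5% → the skills-based format
Overall: the skills-based format 188/446 = 42.2%, the chronological format 208/413 = 50.4% → the chronological format
The skills-based format wins each industry group but the chronological format wins overall — the comparison reverses. The skills-based format's applications skew toward tech, which has a lower base rate.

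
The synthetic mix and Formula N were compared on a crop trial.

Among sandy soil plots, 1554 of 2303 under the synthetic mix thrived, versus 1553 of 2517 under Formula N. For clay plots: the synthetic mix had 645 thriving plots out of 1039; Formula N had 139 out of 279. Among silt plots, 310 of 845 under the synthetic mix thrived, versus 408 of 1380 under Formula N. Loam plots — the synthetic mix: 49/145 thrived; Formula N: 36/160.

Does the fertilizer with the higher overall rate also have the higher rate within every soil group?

Yes

Sandy soil: the synthetic mix 1554/2303 = 67.5%, Formula N 1553/2517 = 61.7% → the synthetic mix
Clay: the synthetic mix 645/1039 = 62.1%, Formula N 139/279 = 49.8% → the synthetic mix
Silt: the synthetic mix 310/845 = 36.7%, Formula N 408/1380 = 29.6% → the synthetic mix
Loam: the synthetic mix 49/145 = 33.8%, Formula N 36/160 = 22.5% → the synthetic mix
Overall: the synthetic mix 2558/4332 = 59.0%, Formula N 2136/4336 = 49.3% → the synthetic mix
The synthetic mix wins overall and in every soil group — no reversal.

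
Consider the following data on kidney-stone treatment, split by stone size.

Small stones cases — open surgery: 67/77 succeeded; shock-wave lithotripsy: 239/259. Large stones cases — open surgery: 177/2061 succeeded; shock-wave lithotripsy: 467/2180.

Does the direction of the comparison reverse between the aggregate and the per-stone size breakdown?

Small stones: open surgery 67/77 = 87.0%, shock-wave lithotripsy 239/259 = 92.3% → shock-wave lithotripsy
Large stones: open surgery 177/2061 = 8.6%, shock-wave lithotripsy 467/2180 = 21.4% → shock-wave lithotripsy
Overall: open surgery 244/2138 = 11.4%, shock-wave lithotripsy 706/2439 = 28.9% → shock-wave lithotripsy
Shock-wave lithotripsy wins overall and in every stone group — no reversal.

No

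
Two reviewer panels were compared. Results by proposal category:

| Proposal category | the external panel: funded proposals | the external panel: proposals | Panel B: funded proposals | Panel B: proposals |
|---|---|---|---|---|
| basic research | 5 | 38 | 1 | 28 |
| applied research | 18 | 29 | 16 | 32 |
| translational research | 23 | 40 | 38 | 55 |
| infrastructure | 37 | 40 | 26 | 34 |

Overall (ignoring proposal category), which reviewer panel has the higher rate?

the external panel

Basic research: the external panel 5/38 = 13.2%, Panel B 1/28 = 3.6% → the external panel
Applied research: the external panel 18/29 = 62.1%, Panel B 16/32 = 50.0% → the external panel
Translational research: the external panel 23/40 = 57.5%, Panel B 38/55 = 69.1% → Panel B
Infrastructure: the external panel 37/40 = 92.5%, Panel B 26/34 = 76.5% → the external panel
Overall: the external panel 83/147 = 56.5%, Panel B 81/149 = 54.4% → the external panel
(Neither sweeps every proposal group, but the external panel has the higher pooled rate.)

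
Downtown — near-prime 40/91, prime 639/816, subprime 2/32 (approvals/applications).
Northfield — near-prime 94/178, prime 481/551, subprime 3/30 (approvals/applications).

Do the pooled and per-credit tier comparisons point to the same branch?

Yes

Near-prime: Downtown 40/91 = 44.0%, Northfield 94/178 = 52.8% → Northfield
Prime: Downtown 639/816 = 78.3%, Northfield 481/551 = 87.3% → Northfield
Subprime: Downtown 2/32 = 6.2%, Northfield 3/30 = 10.0% → Northfield
Overall: Downtown 681/939 = 72.5%, Northfield 578/759 = 76.2% → Northfield
Northfield wins overall and in every credit group — no reversal.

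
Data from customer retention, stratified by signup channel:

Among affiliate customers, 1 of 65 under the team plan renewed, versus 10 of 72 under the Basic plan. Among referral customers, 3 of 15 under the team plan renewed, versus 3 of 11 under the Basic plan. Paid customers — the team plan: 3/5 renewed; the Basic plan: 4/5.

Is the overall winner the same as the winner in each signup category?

Affiliate: the team plan 1/65 = 1.5%, the Basic plan 10/72 = 13.9% → the Basic plan
Referral: the team plan 3/15 = 20.0%, the Basic plan 3/11 = 27.3% → the Basic plan
Paid: the team plan 3/5 = 60.0%, the Basic plan 4/5 = 80.0% → the Basic plan
Overall: the team plan 7/85 = 8.2%, the Basic plan 17/88 = 19.3% → the Basic plan
The Basic plan wins overall and in every signup group — no reversal.

Yes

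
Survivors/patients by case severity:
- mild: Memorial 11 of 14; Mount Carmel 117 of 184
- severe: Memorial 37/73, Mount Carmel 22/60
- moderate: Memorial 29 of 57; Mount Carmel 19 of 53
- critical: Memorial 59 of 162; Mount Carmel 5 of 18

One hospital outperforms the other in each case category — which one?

Mild: Memorial 11/14 = 78.6%, Mount Carmel 117/184 = 63.6% → Memorial
Severe: Memorial 37/73 = 50.7%, Mount Carmel 22/60 = 36.7% → Memorial
Moderate: Memorial 29/57 = 50.9%, Mount Carmel 19/53 = 35.8% → Memorial
Critical: Memorial 59/162 = 36.4%, Mount Carmel 5/18 = 27.8% → Memorial
Memorial has the higher rate in all 4 groups.

Memorial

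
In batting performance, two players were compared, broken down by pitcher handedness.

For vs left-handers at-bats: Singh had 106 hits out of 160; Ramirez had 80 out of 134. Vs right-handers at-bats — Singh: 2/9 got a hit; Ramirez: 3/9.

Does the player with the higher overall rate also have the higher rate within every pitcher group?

No

Vs left-handers: Singh 106/160 = 66.2%, Ramirez 80/134 = 59.7% → Singh
Vs right-handers: Singh 2/9 = 22.2%, Ramirez 3/9 = 33.3% → Ramirez
Overall: Singh 108/169 = 63.9%, Ramirez 83/143 = 58.0% → Singh
Neither sweeps: Singh wins 1 of 2 groups, Ramirez wins 1. Singh wins overall but not every group — no Simpson reversal.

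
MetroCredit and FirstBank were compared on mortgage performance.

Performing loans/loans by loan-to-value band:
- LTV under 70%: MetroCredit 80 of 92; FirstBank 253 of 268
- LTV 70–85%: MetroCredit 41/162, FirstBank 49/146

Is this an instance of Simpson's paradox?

No

LTV under 70%: MetroCredit 80/92 = 87.0%, FirstBank 253/268 = 94.4% → FirstBank
LTV 70–85%: MetroCredit 41/162 = 25.3%, FirstBank 49/146 = 33.6% → FirstBank
Overall: MetroCredit 121/254 = 47.6%, FirstBank 302/414 = 72.9% → FirstBank
FirstBank wins overall and in every loan-to-value group — no reversal.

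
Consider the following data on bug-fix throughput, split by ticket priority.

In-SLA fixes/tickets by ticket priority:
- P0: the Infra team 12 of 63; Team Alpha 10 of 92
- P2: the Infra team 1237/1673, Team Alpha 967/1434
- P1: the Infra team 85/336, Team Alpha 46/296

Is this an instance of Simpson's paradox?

No

P0: the Infra team 12/63 = 19.0%, Team Alpha 10/92 = 10.9% → the Infra team
P2: the Infra team 1237/1673 = 73.9%, Team Alpha 967/1434 = 67.4% → the Infra team
P1: the Infra team 85/336 = 25.3%, Team Alpha 46/296 = 15.5% → the Infra team
Overall: the Infra team 1334/2072 = 64.4%, Team Alpha 1023/1822 = 56.1% → the Infra team
The Infra team wins overall and in every ticket group — no reversal.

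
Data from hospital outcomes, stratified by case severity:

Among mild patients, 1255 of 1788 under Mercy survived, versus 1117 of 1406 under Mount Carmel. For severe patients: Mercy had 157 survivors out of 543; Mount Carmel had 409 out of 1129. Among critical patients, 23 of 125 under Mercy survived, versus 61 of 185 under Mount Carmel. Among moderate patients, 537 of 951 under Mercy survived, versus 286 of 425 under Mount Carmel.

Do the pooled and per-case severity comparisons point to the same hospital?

Mild: Mercy 1255/1788 = 70.2%, Mount Carmel 1117/1406 = 79.4% → Mount Carmel
Severe: Mercy 157/543 = 28.9%, Mount Carmel 409/1129 = 36.2% → Mount Carmel
Critical: Mercy 23/125 = 18.4%, Mount Carmel 61/185 = 33.0% → Mount Carmel
Moderate: Mercy 537/951 = 56.5%, Mount Carmel 286/425 = 67.3% → Mount Carmel
Overall: Mercy 1972/3407 = 57.9%, Mount Carmel 1873/3145 = 59.6% → Mount Carmel
Mount Carmel wins overall and in every case group — no reversal.

Yes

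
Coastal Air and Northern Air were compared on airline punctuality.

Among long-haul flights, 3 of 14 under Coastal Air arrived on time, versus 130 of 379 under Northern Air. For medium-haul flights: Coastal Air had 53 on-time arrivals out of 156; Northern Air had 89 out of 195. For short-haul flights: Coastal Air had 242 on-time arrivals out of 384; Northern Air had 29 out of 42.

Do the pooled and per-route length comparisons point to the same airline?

No

Long-haul: Coastal Air 3/14 = 21.4%, Northern Air 130/379 = 34.3% → Northern Air
Medium-haul: Coastal Air 53/156 = 34.0%, Northern Air 89/195 = 45.6% → Northern Air
Short-haul: Coastal Air 242/384 = 63.0%, Northern Air 29/42 = 69.0% → Northern Air
Overall: Coastal Air 298/554 = 53.8%, Northern Air 248/616 = 40.3% → Coastal Air
Northern Air wins each route group but Coastal Air wins overall — the comparison reverses. Northern Air's flights skew toward long-haul, which has a lower base rate.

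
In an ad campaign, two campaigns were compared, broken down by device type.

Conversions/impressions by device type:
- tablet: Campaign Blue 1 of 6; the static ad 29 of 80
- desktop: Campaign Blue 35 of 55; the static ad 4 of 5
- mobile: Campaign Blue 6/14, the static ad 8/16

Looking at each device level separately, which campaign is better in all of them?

the static ad

Tablet: Campaign Blue 1/6 = 16.7%, the static ad 29/80 = 36.2% → the static ad
Desktop: Campaign Blue 35/55 = 63.6%, the static ad 4/5 = 80.0% → the static ad
Mobile: Campaign Blue 6/14 = 42.9%, the static ad 8/16 = 50.0% → the static ad
The static ad has the higher rate in all 3 groups.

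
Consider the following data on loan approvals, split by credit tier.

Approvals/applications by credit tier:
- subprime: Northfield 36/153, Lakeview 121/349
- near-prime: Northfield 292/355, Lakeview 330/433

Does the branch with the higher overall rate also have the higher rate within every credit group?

No

Subprime: Northfield 36/153 = 23.5%, Lakeview 121/349 = 34.7% → Lakeview
Near-prime: Northfield 292/355 = 82.3%, Lakeview 330/433 = 76.2% → Northfield
Overall: Northfield 328/508 = 64.6%, Lakeview 451/782 = 57.7% → Northfield
Neither sweeps: Northfield wins 1 of 2 groups, Lakeview wins 1. Northfield wins overall but not every group — no Simpson reversal.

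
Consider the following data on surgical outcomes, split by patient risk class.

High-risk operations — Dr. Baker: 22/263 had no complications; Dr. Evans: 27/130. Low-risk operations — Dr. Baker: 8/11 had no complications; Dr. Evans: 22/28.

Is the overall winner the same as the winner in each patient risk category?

Yes

High-risk: Dr. Baker 22/263 = 8.4%, Dr. Evans 27/130 = 20.8% → Dr. Evans
Low-risk: Dr. Baker 8/11 = 72.7%, Dr. Evans 22/28 = 78.6% → Dr. Evans
Overall: Dr. Baker 30/274 = 10.9%, Dr. Evans 49/158 = 31.0% → Dr. Evans
Dr. Evans wins overall and in every patient risk group — no reversal.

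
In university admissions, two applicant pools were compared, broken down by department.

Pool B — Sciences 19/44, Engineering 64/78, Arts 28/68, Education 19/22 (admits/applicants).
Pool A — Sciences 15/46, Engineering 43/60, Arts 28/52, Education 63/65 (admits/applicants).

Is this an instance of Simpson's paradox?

No

Sciences: Pool B 19/44 = 43.2%, Pool A 15/46 = 32.6% → Pool B
Engineering: Pool B 64/78 = 82.1%, Pool A 43/60 = 71.7% → Pool B
Arts: Pool B 28/68 = 41.2%, Pool A 28/52 = 53.8% → Pool A
Education: Pool B 19/22 = 86.4%, Pool A 63/65 = 96.9% → Pool A
Overall: Pool B 130/212 = 61.3%, Pool A 149/223 = 66.8% → Pool A
Neither sweeps: Pool B wins 2 of 4 groups, Pool A wins 2. Pool A wins overall but not every group — no Simpson reversal.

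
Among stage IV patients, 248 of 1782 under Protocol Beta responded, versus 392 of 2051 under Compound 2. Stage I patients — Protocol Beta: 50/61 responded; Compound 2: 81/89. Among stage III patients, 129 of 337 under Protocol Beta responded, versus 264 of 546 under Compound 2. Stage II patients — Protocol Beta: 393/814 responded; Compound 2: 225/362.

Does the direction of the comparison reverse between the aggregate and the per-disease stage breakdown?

No

Stage IV: Protocol Beta 248/1782 = 13.9%, Compound 2 392/2051 = 19.1% → Compound 2
Stage I: Protocol Beta 50/61 = 82.0%, Compound 2 81/89 = 91.0% → Compound 2
Stage III: Protocol Beta 129/337 = 38.3%, Compound 2 264/546 = 48.4% → Compound 2
Stage II: Protocol Beta 393/814 = 48.3%, Compound 2 225/362 = 62.2% → Compound 2
Overall: Protocol Beta 820/2994 = 27.4%, Compound 2 962/3048 = 31.6% → Compound 2
Compound 2 wins overall and in every disease group — no reversal.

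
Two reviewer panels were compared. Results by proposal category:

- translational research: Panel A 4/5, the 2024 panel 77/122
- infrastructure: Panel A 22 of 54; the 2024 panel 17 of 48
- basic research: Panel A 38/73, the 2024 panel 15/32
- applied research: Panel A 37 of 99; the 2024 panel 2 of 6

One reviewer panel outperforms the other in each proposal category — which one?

Panel A

Translational research: Panel A 4/5 = 80.0%, the 2024 panel 77/122 = 63.1% → Panel A
Infrastructure: Panel A 22/54 = 40.7%, the 2024 panel 17/48 = 35.4% → Panel A
Basic research: Panel A 38/73 = 52.1%, the 2024 panel 15/32 = 46.9% → Panel A
Applied research: Panel A 37/99 = 37.4%, the 2024 panel 2/6 = 33.3% → Panel A
Panel A has the higher rate in all 4 groups.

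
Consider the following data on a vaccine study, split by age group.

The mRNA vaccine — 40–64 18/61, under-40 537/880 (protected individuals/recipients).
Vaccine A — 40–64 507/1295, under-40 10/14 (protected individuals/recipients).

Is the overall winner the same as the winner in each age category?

40–64: the mRNA vaccine 18/61 = 29.5%, Vaccine A 507/1295 = 39.2% → Vaccine A
Under-40: the mRNA vaccine 537/880 = 61.0%, Vaccine A 10/14 = 71.4% → Vaccine A
Overall: the mRNA vaccine 555/941 = 59.0%, Vaccine A 517/1309 = 39.5% → the mRNA vaccine
Vaccine A wins each age group but the mRNA vaccine wins overall — the comparison reverses. Vaccine A's recipients skew toward 40–64, which has a lower base rate.

No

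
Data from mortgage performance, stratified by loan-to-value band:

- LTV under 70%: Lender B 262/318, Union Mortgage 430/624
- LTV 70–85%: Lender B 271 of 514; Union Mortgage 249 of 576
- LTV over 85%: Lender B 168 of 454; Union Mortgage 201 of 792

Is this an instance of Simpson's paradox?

LTV under 70%: Lender B 262/318 = 82.4%, Union Mortgage 430/624 = 68.9% → Lender B
LTV 70–85%: Lender B 271/514 = 52.7%, Union Mortgage 249/576 = 43.2% → Lender B
LTV over 85%: Lender B 168/454 = 37.0%, Union Mortgage 201/792 = 25.4% → Lender B
Overall: Lender B 701/1286 = 54.5%, Union Mortgage 880/1992 = 44.2% → Lender B
Lender B wins overall and in every loan-to-value group — no reversal.

No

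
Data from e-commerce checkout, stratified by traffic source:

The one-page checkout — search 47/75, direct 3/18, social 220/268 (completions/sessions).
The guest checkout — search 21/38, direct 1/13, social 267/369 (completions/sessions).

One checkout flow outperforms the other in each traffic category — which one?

Search: the one-page checkout 47/75 = 62.7%, the guest checkout 21/38 = 55.3% → the one-page checkout
Direct: the one-page checkout 3/18 = 16.7%, the guest checkout 1/13 = 7.7% → the one-page checkout
Social: the one-page checkout 220/268 = 82.1%, the guest checkout 267/369 = 72.4% → the one-page checkout
The one-page checkout has the higher rate in all 3 groups.

the one-page checkout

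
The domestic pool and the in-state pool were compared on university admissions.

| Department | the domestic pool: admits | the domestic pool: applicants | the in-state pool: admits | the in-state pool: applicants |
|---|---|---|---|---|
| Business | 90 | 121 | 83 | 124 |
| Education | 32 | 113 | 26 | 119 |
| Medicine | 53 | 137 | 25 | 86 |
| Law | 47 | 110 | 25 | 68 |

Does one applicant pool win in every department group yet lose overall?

Business: the domestic pool 90/121 = 74.4%, the in-state pool 83/124 = 66.9% → the domestic pool
Education: the domestic pool 32/113 = 28.3%, the in-state pool 26/119 = 21.8% → the domestic pool
Medicine: the domestic pool 53/137 = 38.7%, the in-state pool 25/86 = 29.1% → the domestic pool
Law: the domestic pool 47/110 = 42.7%, the in-state pool 25/68 = 36.8% → the domestic pool
Overall: the domestic pool 222/481 = 46.2%, the in-state pool 159/397 = 40.1% → the domestic pool
The domestic pool wins overall and in every department group — no reversal.

No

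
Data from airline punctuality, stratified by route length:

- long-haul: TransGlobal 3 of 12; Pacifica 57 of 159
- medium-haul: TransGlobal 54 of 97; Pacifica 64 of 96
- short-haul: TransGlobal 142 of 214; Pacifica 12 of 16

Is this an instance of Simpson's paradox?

Yes

Long-haul: TransGlobal 3/12 = 25.0%, Pacifica 57/159 = 35.8% → Pacifica
Medium-haul: TransGlobal 54/97 = 55.7%, Pacifica 64/96 = 66.7% → Pacifica
Short-haul: TransGlobal 142/214 = 66.4%, Pacifica 12/16 = 75.0% → Pacifica
Overall: TransGlobal 199/323 = 61.6%, Pacifica 133/271 = 49.1% → TransGlobal
Pacifica wins each route group but TransGlobal wins overall — the comparison reverses. Pacifica's flights skew toward long-haul, which has a lower base rate.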